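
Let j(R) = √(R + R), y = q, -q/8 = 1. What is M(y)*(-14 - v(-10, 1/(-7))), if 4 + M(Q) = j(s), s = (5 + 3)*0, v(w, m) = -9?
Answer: 20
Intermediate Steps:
q = -8 (q = -8*1 = -8)
s = 0 (s = 8*0 = 0)
y = -8
j(R) = √2*√R (j(R) = √(2*R) = √2*√R)
M(Q) = -4 (M(Q) = -4 + √2*√0 = -4 + √2*0 = -4 + 0 = -4)
M(y)*(-14 - v(-10, 1/(-7))) = -4*(-14 - 1*(-9)) = -4*(-14 + 9) = -4*(-5) = 20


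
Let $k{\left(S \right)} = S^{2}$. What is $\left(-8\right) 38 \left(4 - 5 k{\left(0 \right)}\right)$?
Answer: $-1216$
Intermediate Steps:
$\left(-8\right) 38 \left(4 - 5 k{\left(0 \right)}\right) = \left(-8\right) 38 \left(4 - 5 \cdot 0^{2}\right) = - 304 \left(4 - 0\right) = - 304 \left(4 + 0\right) = \left(-304\right) 4 = -1216$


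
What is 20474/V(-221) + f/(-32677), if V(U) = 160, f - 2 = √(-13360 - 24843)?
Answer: 334514289/2614160 - I*√38203/32677 ≈ 127.96 - 0.0059815*I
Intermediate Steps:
f = 2 + I*√38203 (f = 2 + √(-13360 - 24843) = 2 + √(-38203) = 2 + I*√38203 ≈ 2.0 + 195.46*I)
20474/V(-221) + f/(-32677) = 20474/160 + (2 + I*√38203)/(-32677) = 20474*(1/160) + (2 + I*√38203)*(-1/32677) = 10237/80 + (-2/32677 - I*√38203/32677) = 334514289/2614160 - I*√38203/32677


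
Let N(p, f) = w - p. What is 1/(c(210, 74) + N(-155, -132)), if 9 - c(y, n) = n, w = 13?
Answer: 1/103 ≈ 0.0097087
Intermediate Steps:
N(p, f) = 13 - p
c(y, n) = 9 - n
1/(c(210, 74) + N(-155, -132)) = 1/((9 - 1*74) + (13 - 1*(-155))) = 1/((9 - 74) + (13 + 155)) = 1/(-65 + 168) = 1/103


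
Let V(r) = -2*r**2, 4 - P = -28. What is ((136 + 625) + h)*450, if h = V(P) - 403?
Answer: -760500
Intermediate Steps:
P = 32 (P = 4 - 1*(-28) = 4 + 28 = 32)
h = -2451 (h = -2*32**2 - 403 = -2*1024 - 403 = -2048 - 403 = -2451)
((136 + 625) + h)*450 = ((136 + 625) - 2451)*450 = (761 - 2451)*450 = -1690*450 = -760500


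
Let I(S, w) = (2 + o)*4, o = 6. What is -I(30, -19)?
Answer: -32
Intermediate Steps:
I(S, w) = 32 (I(S, w) = (2 + 6)*4 = 8*4 = 32)
-I(30, -19) = -1*32 = -32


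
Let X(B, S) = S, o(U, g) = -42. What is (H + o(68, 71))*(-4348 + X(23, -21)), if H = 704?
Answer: -2892278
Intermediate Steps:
(H + o(68, 71))*(-4348 + X(23, -21)) = (704 - 42)*(-4348 - 21) = 662*(-4369) = -2892278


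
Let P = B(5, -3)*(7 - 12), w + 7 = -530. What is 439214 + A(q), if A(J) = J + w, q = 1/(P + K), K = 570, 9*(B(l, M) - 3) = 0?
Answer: 243465736/555 ≈ 4.3868e+5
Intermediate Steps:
w = -537 (w = -7 - 530 = -537)
B(l, M) = 3 (B(l, M) = 3 + (⅑)*0 = 3 + 0 = 3)
P = -15 (P = 3*(7 - 12) = 3*(-5) = -15)
q = 1/555 (q = 1/(-15 + 570) = 1/555 ≈ 0.0018018)
A(J) = -537 + J (A(J) = J - 537 = -537 + J)
439214 + A(q) = 439214 + (-537 + 1/555) = 439214 - 298034/555 = 243465736/555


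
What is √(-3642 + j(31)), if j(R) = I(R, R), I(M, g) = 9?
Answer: I*√3633 ≈ 60.274*I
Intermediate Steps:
j(R) = 9
√(-3642 + j(31)) = √(-3642 + 9) = √(-3633) = I*√3633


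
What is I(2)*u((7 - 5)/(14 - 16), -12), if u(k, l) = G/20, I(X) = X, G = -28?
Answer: -14/5 ≈ -2.8000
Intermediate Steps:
u(k, l) = -7/5 (u(k, l) = -28/20 = -28*1/20 = -7/5)
I(2)*u((7 - 5)/(14 - 16), -12) = 2*(-7/5) = -14/5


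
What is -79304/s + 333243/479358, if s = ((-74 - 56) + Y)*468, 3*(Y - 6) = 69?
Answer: 55315573/23311002 ≈ 2.3729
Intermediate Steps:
Y = 29 (Y = 6 + (⅓)*69 = 6 + 23 = 29)
s = -47268 (s = ((-74 - 56) + 29)*468 = (-130 + 29)*468 = -101*468 = -47268)
-79304/s + 333243/479358 = -79304/(-47268) + 333243/479358 = -79304*(-1/47268) + 333243*(1/479358) = 19826/11817 + 37027/53262 = 55315573/23311002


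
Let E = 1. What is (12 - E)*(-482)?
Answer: -5302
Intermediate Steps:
(12 - E)*(-482) = (12 - 1*1)*(-482) = (12 - 1)*(-482) = 11*(-482) = -5302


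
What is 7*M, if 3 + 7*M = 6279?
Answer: 6276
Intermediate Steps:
M = 6276/7 (M = -3/7 + (⅐)*6279 = -3/7 + 897 = 6276/7 ≈ 896.57)
7*M = 7*(6276/7) = 6276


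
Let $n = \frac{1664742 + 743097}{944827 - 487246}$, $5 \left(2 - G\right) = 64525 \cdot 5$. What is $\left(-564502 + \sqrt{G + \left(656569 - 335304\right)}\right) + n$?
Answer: $- \frac{86100993941}{152527} + \sqrt{256742} \approx -5.6399 \cdot 10^{5}$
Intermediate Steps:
$G = -64523$ ($G = 2 - \frac{64525 \cdot 5}{5} = 2 - 64525 = -64523$)
$n = \frac{802613}{152527}$ ($n = \frac{2407839}{457581} = 2407839 \cdot \frac{1}{457581} = \frac{802613}{152527} \approx 5.2621$)
$\left(-564502 + \sqrt{G + \left(656569 - 335304\right)}\right) + n = \left(-564502 + \sqrt{-64523 + \left(656569 - 335304\right)}\right) + \frac{802613}{152527} = \left(-564502 + \sqrt{-64523 + 321265}\right) + \frac{802613}{152527} = \left(-564502 + \sqrt{256742}\right) + \frac{802613}{152527} = - \frac{86100993941}{152527} + \sqrt{256742}$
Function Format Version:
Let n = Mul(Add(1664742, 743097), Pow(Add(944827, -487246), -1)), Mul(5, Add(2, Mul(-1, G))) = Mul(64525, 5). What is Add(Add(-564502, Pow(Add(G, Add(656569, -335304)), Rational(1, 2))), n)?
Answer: Add(Rational(-86100993941, 152527), Pow(256742, Rational(1, 2))) ≈ -5.6399e+5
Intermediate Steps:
G = -64523 (G = Add(2, Mul(Rational(-1, 5), Mul(64525, 5))) = Add(2, Mul(Rational(-1, 5), 322625)) = Add(2, -64525) = -64523)
n = Rational(802613, 152527) (n = Mul(2407839, Pow(457581, -1)) = Mul(2407839, Rational(1, 457581)) = Rational(802613, 152527) ≈ 5.2621)
Add(Add(-564502, Pow(Add(G, Add(656569, -335304)), Rational(1, 2))), n) = Add(Add(-564502, Pow(Add(-64523, Add(656569, -335304)), Rational(1, 2))), Rational(802613, 152527)) = Add(Add(-564502, Pow(Add(-64523, 321265), Rational(1, 2))), Rational(802613, 152527)) = Add(Add(-564502, Pow(256742, Rational(1, 2))), Rational(802613, 152527)) = Add(Rational(-86100993941, 152527), Pow(256742, Rational(1, 2)))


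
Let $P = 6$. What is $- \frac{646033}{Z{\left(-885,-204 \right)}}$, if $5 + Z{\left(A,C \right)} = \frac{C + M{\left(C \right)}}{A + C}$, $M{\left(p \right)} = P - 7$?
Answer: $\frac{703529937}{5240} \approx 1.3426 \cdot 10^{5}$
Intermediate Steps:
$M{\left(p \right)} = -1$ ($M{\left(p \right)} = 6 - 7 = -1$)
$Z{\left(A,C \right)} = -5 + \frac{-1 + C}{A + C}$ ($Z{\left(A,C \right)} = -5 + \frac{C - 1}{A + C} = -5 + \frac{-1 + C}{A + C}$)
$- \frac{646033}{Z{\left(-885,-204 \right)}} = - \frac{646033}{\frac{1}{-885 - 204} \left(-1 - -4425 - -816\right)} = - \frac{646033}{\frac{1}{-1089} \left(-1 + 4425 + 816\right)} = - \frac{646033}{\left(- \frac{1}{1089}\right) 5240} = - \frac{646033}{- \frac{5240}{1089}} = \left(-646033\right) \left(- \frac{1089}{5240}\right) = \frac{703529937}{5240}$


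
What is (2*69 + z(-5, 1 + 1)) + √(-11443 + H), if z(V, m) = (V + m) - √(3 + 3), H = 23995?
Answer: 135 - √6 + 2*√3138 ≈ 244.59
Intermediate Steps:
z(V, m) = V + m - √6 (z(V, m) = (V + m) - √6 = V + m - √6)
(2*69 + z(-5, 1 + 1)) + √(-11443 + H) = (2*69 + (-5 + (1 + 1) - √6)) + √(-11443 + 23995) = (138 + (-5 + 2 - √6)) + √12552 = (138 + (-3 - √6)) + 2*√3138 = (135 - √6) + 2*√3138 = 135 - √6 + 2*√3138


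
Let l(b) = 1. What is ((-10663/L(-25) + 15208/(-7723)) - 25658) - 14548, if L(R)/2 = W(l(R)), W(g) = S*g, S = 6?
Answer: -3808664101/92676 ≈ -41097.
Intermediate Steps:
W(g) = 6*g
L(R) = 12 (L(R) = 2*(6*1) = 2*6 = 12)
((-10663/L(-25) + 15208/(-7723)) - 25658) - 14548 = ((-10663/12 + 15208/(-7723)) - 25658) - 14548 = ((-10663*1/12 + 15208*(-1/7723)) - 25658) - 14548 = ((-10663/12 - 15208/7723) - 25658) - 14548 = (-82532845/92676 - 25658) - 14548 = -2460413653/92676 - 14548 = -3808664101/92676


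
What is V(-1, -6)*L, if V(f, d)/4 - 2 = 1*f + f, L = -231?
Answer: 0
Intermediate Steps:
V(f, d) = 8 + 8*f (V(f, d) = 8 + 4*(1*f + f) = 8 + 4*(f + f) = 8 + 4*(2*f) = 8 + 8*f)
V(-1, -6)*L = (8 + 8*(-1))*(-231) = (8 - 8)*(-231) = 0*(-231) = 0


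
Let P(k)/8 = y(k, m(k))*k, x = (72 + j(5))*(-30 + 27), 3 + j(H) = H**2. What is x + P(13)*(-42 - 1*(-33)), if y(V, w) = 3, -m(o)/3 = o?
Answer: -3090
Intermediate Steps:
m(o) = -3*o
j(H) = -3 + H**2
x = -282 (x = (72 + (-3 + 5**2))*(-30 + 27) = (72 + (-3 + 25))*(-3) = (72 + 22)*(-3) = 94*(-3) = -282)
P(k) = 24*k (P(k) = 8*(3*k) = 24*k)
x + P(13)*(-42 - 1*(-33)) = -282 + (24*13)*(-42 - 1*(-33)) = -282 + 312*(-42 + 33) = -282 + 312*(-9) = -282 - 2808 = -3090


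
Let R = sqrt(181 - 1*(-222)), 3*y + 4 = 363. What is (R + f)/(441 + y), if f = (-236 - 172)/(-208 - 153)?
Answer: 612/303601 + 3*sqrt(403)/1682 ≈ 0.037821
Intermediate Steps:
f = 408/361 (f = -408/(-361) = -408*(-1/361) = 408/361 ≈ 1.1302)
y = 359/3 (y = -4/3 + (1/3)*363 = -4/3 + 121 = 359/3 ≈ 119.67)
R = sqrt(403) (R = sqrt(181 + 222) = sqrt(403) ≈ 20.075)
(R + f)/(441 + y) = (sqrt(403) + 408/361)/(441 + 359/3) = (408/361 + sqrt(403))/(1682/3) = (408/361 + sqrt(403))*(3/1682) = 612/303601 + 3*sqrt(403)/1682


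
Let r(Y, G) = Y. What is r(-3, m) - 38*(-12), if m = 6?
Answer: 453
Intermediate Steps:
r(-3, m) - 38*(-12) = -3 - 38*(-12) = -3 + 456 = 453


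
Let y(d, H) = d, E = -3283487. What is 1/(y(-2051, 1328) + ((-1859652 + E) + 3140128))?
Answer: -1/2005062 ≈ -4.9874e-7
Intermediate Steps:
1/(y(-2051, 1328) + ((-1859652 + E) + 3140128)) = 1/(-2051 + ((-1859652 - 3283487) + 3140128)) = 1/(-2051 + (-5143139 + 3140128)) = 1/(-2051 - 2003011) = 1/(-2005062) = -1/2005062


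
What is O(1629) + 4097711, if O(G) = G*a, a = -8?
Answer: 4084679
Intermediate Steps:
O(G) = -8*G (O(G) = G*(-8) = -8*G)
O(1629) + 4097711 = -8*1629 + 4097711 = -13032 + 4097711 = 4084679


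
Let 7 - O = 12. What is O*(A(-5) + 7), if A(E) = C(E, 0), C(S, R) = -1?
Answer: -30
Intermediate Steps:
O = -5 (O = 7 - 1*12 = 7 - 12 = -5)
A(E) = -1
O*(A(-5) + 7) = -5*(-1 + 7) = -5*6 = -30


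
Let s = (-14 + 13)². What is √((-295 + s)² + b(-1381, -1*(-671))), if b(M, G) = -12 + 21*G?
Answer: √100515 ≈ 317.04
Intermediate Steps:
s = 1 (s = (-1)² = 1)
√((-295 + s)² + b(-1381, -1*(-671))) = √((-295 + 1)² + (-12 + 21*(-1*(-671)))) = √((-294)² + (-12 + 21*671)) = √(86436 + (-12 + 14091)) = √(86436 + 14079) = √100515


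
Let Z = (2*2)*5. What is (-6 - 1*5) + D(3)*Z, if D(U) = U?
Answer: 49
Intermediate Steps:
Z = 20 (Z = 4*5 = 20)
(-6 - 1*5) + D(3)*Z = (-6 - 1*5) + 3*20 = (-6 - 5) + 60 = -11 + 60 = 49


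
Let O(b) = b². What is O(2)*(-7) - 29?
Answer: -57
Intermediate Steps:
O(2)*(-7) - 29 = 2²*(-7) - 29 = 4*(-7) - 29 = -28 - 29 = -57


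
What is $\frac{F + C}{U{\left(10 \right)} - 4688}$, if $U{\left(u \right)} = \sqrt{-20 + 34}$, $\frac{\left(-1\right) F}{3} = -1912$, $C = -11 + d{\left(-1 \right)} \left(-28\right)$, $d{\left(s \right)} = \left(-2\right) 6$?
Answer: $- \frac{14206984}{10988665} - \frac{6061 \sqrt{14}}{21977330} \approx -1.2939$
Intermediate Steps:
$d{\left(s \right)} = -12$
$C = 325$ ($C = -11 - -336 = -11 + 336 = 325$)
$F = 5736$ ($F = \left(-3\right) \left(-1912\right) = 5736$)
$U{\left(u \right)} = \sqrt{14}$
$\frac{F + C}{U{\left(10 \right)} - 4688} = \frac{5736 + 325}{\sqrt{14} - 4688} = \frac{6061}{-4688 + \sqrt{14}}$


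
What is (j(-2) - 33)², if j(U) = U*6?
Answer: 2025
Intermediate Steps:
j(U) = 6*U
(j(-2) - 33)² = (6*(-2) - 33)² = (-12 - 33)² = (-45)² = 2025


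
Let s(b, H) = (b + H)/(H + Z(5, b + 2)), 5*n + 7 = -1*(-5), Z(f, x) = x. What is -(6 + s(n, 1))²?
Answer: -6561/169 ≈ -38.823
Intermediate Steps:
n = -⅖ (n = -7/5 + (-1*(-5))/5 = -7/5 + (⅕)*5 = -7/5 + 1 = -⅖ ≈ -0.40000)
s(b, H) = (H + b)/(2 + H + b) (s(b, H) = (b + H)/(H + (b + 2)) = (H + b)/(H + (2 + b)) = (H + b)/(2 + H + b))
-(6 + s(n, 1))² = -(6 + (1 - ⅖)/(2 + 1 - ⅖))² = -(6 + (⅗)/(13/5))² = -(6 + (5/13)*(⅗))² = -(6 + 3/13)² = -(81/13)² = -1*6561/169 = -6561/169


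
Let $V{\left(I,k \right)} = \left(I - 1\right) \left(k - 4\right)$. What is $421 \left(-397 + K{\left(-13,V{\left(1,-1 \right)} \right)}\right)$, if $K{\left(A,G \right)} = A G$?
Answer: $-167137$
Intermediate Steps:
$V{\left(I,k \right)} = \left(-1 + I\right) \left(-4 + k\right)$
$421 \left(-397 + K{\left(-13,V{\left(1,-1 \right)} \right)}\right) = 421 \left(-397 - 13 \left(4 - -1 - 4 + 1 \left(-1\right)\right)\right) = 421 \left(-397 - 13 \left(4 + 1 - 4 - 1\right)\right) = 421 \left(-397 - 0\right) = 421 \left(-397 + 0\right) = 421 \left(-397\right) = -167137$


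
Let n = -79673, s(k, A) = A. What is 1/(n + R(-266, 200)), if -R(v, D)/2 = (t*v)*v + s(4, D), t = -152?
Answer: 1/21429751 ≈ 4.6664e-8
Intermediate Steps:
R(v, D) = -2*D + 304*v² (R(v, D) = -2*((-152*v)*v + D) = -2*(-152*v² + D) = -2*(D - 152*v²) = -2*D + 304*v²)
1/(n + R(-266, 200)) = 1/(-79673 + (-2*200 + 304*(-266)²)) = 1/(-79673 + (-400 + 304*70756)) = 1/(-79673 + (-400 + 21509824)) = 1/(-79673 + 21509424) = 1/21429751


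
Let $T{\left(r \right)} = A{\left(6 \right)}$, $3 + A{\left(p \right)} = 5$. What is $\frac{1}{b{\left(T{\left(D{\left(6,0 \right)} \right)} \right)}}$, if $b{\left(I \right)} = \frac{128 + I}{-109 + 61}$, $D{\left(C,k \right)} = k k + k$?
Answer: $- \frac{24}{65} \approx -0.36923$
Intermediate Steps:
$A{\left(p \right)} = 2$ ($A{\left(p \right)} = -3 + 5 = 2$)
$D{\left(C,k \right)} = k + k^{2}$ ($D{\left(C,k \right)} = k^{2} + k = k + k^{2}$)
$T{\left(r \right)} = 2$
$b{\left(I \right)} = - \frac{8}{3} - \frac{I}{48}$ ($b{\left(I \right)} = \frac{128 + I}{-48} = \left(128 + I\right) \left(- \frac{1}{48}\right) = - \frac{8}{3} - \frac{I}{48}$)
$\frac{1}{b{\left(T{\left(D{\left(6,0 \right)} \right)} \right)}} = \frac{1}{- \frac{8}{3} - \frac{1}{24}} = \frac{1}{- \frac{65}{24}} = - \frac{24}{65}$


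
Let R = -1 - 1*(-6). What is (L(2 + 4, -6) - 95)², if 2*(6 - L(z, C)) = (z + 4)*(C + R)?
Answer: 7056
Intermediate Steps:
R = 5 (R = -1 + 6 = 5)
L(z, C) = 6 - (4 + z)*(5 + C)/2 (L(z, C) = 6 - (z + 4)*(C + 5)/2 = 6 - (4 + z)*(5 + C)/2)
(L(2 + 4, -6) - 95)² = ((-4 - 2*(-6) - 5*(2 + 4)/2 - ½*(-6)*(2 + 4)) - 95)² = ((-4 + 12 - 5/2*6 - ½*(-6)*6) - 95)² = ((-4 + 12 - 15 + 18) - 95)² = (11 - 95)² = (-84)² = 7056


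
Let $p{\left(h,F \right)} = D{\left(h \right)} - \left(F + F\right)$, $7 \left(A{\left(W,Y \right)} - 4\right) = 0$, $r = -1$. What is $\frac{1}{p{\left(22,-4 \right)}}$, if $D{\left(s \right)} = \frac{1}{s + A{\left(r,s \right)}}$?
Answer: $\frac{26}{209} \approx 0.1244$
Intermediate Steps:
$A{\left(W,Y \right)} = 4$ ($A{\left(W,Y \right)} = 4 + \frac{1}{7} \cdot 0 = 4 + 0 = 4$)
$D{\left(s \right)} = \frac{1}{4 + s}$ ($D{\left(s \right)} = \frac{1}{s + 4} = \frac{1}{4 + s}$)
$p{\left(h,F \right)} = \frac{1}{4 + h} - 2 F$ ($p{\left(h,F \right)} = \frac{1}{4 + h} - \left(F + F\right) = \frac{1}{4 + h} - 2 F$)
$\frac{1}{p{\left(22,-4 \right)}} = \frac{1}{\frac{1}{4 + 22} \left(1 - - 8 \left(4 + 22\right)\right)} = \frac{1}{\frac{1}{26} \left(1 - \left(-8\right) 26\right)} = \frac{1}{\frac{1}{26} \left(1 + 208\right)} = \frac{1}{\frac{1}{26} \cdot 209} = \frac{1}{\frac{209}{26}} = \frac{26}{209}$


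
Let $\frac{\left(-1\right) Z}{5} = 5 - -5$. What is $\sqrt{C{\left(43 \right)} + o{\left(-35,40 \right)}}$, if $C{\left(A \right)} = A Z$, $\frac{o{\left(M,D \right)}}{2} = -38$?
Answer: $i \sqrt{2226} \approx 47.18 i$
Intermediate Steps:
$o{\left(M,D \right)} = -76$ ($o{\left(M,D \right)} = 2 \left(-38\right) = -76$)
$Z = -50$ ($Z = - 5 \left(5 - -5\right) = - 5 \left(5 + 5\right) = \left(-5\right) 10 = -50$)
$C{\left(A \right)} = - 50 A$ ($C{\left(A \right)} = A \left(-50\right) = - 50 A$)
$\sqrt{C{\left(43 \right)} + o{\left(-35,40 \right)}} = \sqrt{\left(-50\right) 43 - 76} = \sqrt{-2150 - 76} = \sqrt{-2226} = i \sqrt{2226}$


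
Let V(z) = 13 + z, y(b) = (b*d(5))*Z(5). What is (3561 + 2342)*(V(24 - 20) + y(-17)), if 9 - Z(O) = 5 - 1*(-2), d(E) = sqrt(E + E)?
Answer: 100351 - 200702*sqrt(10) ≈ -5.3432e+5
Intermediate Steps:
d(E) = sqrt(2)*sqrt(E) (d(E) = sqrt(2*E) = sqrt(2)*sqrt(E))
Z(O) = 2 (Z(O) = 9 - (5 - 1*(-2)) = 9 - (5 + 2) = 9 - 1*7 = 9 - 7 = 2)
y(b) = 2*b*sqrt(10) (y(b) = (b*(sqrt(2)*sqrt(5)))*2 = (b*sqrt(10))*2 = 2*b*sqrt(10))
(3561 + 2342)*(V(24 - 20) + y(-17)) = (3561 + 2342)*((13 + (24 - 20)) + 2*(-17)*sqrt(10)) = 5903*((13 + 4) - 34*sqrt(10)) = 5903*(17 - 34*sqrt(10)) = 100351 - 200702*sqrt(10)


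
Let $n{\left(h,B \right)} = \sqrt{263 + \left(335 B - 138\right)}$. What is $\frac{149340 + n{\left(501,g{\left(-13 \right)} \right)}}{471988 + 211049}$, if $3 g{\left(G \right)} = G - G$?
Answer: $\frac{49780}{227679} + \frac{5 \sqrt{5}}{683037} \approx 0.21866$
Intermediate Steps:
$g{\left(G \right)} = 0$ ($g{\left(G \right)} = \frac{G - G}{3} = \frac{1}{3} \cdot 0 = 0$)
$n{\left(h,B \right)} = \sqrt{125 + 335 B}$ ($n{\left(h,B \right)} = \sqrt{263 + \left(-138 + 335 B\right)} = \sqrt{125 + 335 B}$)
$\frac{149340 + n{\left(501,g{\left(-13 \right)} \right)}}{471988 + 211049} = \frac{149340 + \sqrt{125 + 335 \cdot 0}}{471988 + 211049} = \frac{149340 + \sqrt{125 + 0}}{683037} = \left(149340 + \sqrt{125}\right) \frac{1}{683037} = \left(149340 + 5 \sqrt{5}\right) \frac{1}{683037} = \frac{49780}{227679} + \frac{5 \sqrt{5}}{683037}$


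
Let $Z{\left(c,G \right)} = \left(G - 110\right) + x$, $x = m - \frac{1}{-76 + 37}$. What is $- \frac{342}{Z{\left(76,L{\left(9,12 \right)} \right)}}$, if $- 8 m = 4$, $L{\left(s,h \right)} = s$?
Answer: $\frac{26676}{7915} \approx 3.3703$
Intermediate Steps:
$m = - \frac{1}{2}$ ($m = \left(- \frac{1}{8}\right) 4 = - \frac{1}{2} \approx -0.5$)
$x = - \frac{37}{78}$ ($x = - \frac{1}{2} - \frac{1}{-76 + 37} = - \frac{1}{2} - \frac{1}{-39} = - \frac{1}{2} - - \frac{1}{39} = - \frac{1}{2} + \frac{1}{39} = - \frac{37}{78} \approx -0.47436$)
$Z{\left(c,G \right)} = - \frac{8617}{78} + G$ ($Z{\left(c,G \right)} = \left(G - 110\right) - \frac{37}{78} = \left(-110 + G\right) - \frac{37}{78} = - \frac{8617}{78} + G$)
$- \frac{342}{Z{\left(76,L{\left(9,12 \right)} \right)}} = - \frac{342}{- \frac{8617}{78} + 9} = - \frac{342}{- \frac{7915}{78}} = \left(-342\right) \left(- \frac{78}{7915}\right) = \frac{26676}{7915}$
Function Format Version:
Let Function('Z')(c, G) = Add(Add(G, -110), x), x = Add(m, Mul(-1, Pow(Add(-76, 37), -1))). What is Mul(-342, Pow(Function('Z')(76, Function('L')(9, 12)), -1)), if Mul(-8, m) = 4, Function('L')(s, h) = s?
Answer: Rational(26676, 7915) ≈ 3.3703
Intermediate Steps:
m = Rational(-1, 2) (m = Mul(Rational(-1, 8), 4) = Rational(-1, 2) ≈ -0.50000)
x = Rational(-37, 78) (x = Add(Rational(-1, 2), Mul(-1, Pow(Add(-76, 37), -1))) = Add(Rational(-1, 2), Mul(-1, Pow(-39, -1))) = Add(Rational(-1, 2), Mul(-1, Rational(-1, 39))) = Add(Rational(-1, 2), Rational(1, 39)) = Rational(-37, 78) ≈ -0.47436)
Function('Z')(c, G) = Add(Rational(-8617, 78), G) (Function('Z')(c, G) = Add(Add(G, -110), Rational(-37, 78)) = Add(Add(-110, G), Rational(-37, 78)) = Add(Rational(-8617, 78), G))
Mul(-342, Pow(Function('Z')(76, Function('L')(9, 12)), -1)) = Mul(-342, Pow(Add(Rational(-8617, 78), 9), -1)) = Mul(-342, Pow(Rational(-7915, 78), -1)) = Mul(-342, Rational(-78, 7915)) = Rational(26676, 7915)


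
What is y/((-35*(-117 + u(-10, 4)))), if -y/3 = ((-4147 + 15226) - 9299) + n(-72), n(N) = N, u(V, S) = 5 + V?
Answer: -6/5 ≈ -1.2000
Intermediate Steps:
y = -5124 (y = -3*(((-4147 + 15226) - 9299) - 72) = -3*((11079 - 9299) - 72) = -3*(1780 - 72) = -3*1708 = -5124)
y/((-35*(-117 + u(-10, 4)))) = -5124*(-1/(35*(-117 + (5 - 10)))) = -5124*(-1/(35*(-117 - 5))) = -5124/((-35*(-122))) = -5124/4270 = -5124*1/4270 = -6/5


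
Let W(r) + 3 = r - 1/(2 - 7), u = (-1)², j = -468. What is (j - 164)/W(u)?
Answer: 3160/9 ≈ 351.11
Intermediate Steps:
u = 1
W(r) = -14/5 + r (W(r) = -3 + (r - 1/(2 - 7)) = -3 + (r - 1/(-5)) = -3 + (r - 1*(-⅕)) = -3 + (r + ⅕) = -3 + (⅕ + r) = -14/5 + r)
(j - 164)/W(u) = (-468 - 164)/(-14/5 + 1) = -632/(-9/5) = -632*(-5/9) = 3160/9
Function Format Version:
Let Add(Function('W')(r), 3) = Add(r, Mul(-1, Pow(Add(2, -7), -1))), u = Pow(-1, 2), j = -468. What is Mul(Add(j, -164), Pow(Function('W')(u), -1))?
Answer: Rational(3160, 9) ≈ 351.11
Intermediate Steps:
u = 1
Function('W')(r) = Add(Rational(-14, 5), r) (Function('W')(r) = Add(-3, Add(r, Mul(-1, Pow(Add(2, -7), -1)))) = Add(-3, Add(r, Mul(-1, Pow(-5, -1)))) = Add(-3, Add(r, Mul(-1, Rational(-1, 5)))) = Add(-3, Add(r, Rational(1, 5))) = Add(-3, Add(Rational(1, 5), r)) = Add(Rational(-14, 5), r))
Mul(Add(j, -164), Pow(Function('W')(u), -1)) = Mul(Add(-468, -164), Pow(Add(Rational(-14, 5), 1), -1)) = Mul(-632, Pow(Rational(-9, 5), -1)) = Mul(-632, Rational(-5, 9)) = Rational(3160, 9)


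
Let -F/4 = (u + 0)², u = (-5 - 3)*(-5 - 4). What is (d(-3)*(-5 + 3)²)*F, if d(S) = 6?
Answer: -497664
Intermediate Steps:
u = 72 (u = -8*(-9) = 72)
F = -20736 (F = -4*(72 + 0)² = -4*72² = -4*5184 = -20736)
(d(-3)*(-5 + 3)²)*F = (6*(-5 + 3)²)*(-20736) = (6*(-2)²)*(-20736) = (6*4)*(-20736) = 24*(-20736) = -497664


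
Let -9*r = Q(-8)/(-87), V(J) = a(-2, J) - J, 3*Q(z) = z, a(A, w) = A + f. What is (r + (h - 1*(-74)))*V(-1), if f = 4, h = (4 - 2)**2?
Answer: 183214/783 ≈ 233.99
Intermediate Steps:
h = 4 (h = 2**2 = 4)
a(A, w) = 4 + A (a(A, w) = A + 4 = 4 + A)
Q(z) = z/3
V(J) = 2 - J (V(J) = (4 - 2) - J = 2 - J)
r = -8/2349 (r = -(1/3)*(-8)/(9*(-87)) = -(-8)*(-1)/(27*87) = -1/9*8/261 = -8/2349 ≈ -0.0034057)
(r + (h - 1*(-74)))*V(-1) = (-8/2349 + (4 - 1*(-74)))*(2 - 1*(-1)) = (-8/2349 + (4 + 74))*(2 + 1) = (-8/2349 + 78)*3 = (183214/2349)*3 = 183214/783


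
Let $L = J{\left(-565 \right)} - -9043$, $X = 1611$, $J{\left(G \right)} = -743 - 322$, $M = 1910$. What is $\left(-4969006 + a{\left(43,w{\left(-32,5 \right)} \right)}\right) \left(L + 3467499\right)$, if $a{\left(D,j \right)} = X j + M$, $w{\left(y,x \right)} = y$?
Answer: $-17442195695096$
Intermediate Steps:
$J{\left(G \right)} = -1065$ ($J{\left(G \right)} = -743 - 322 = -1065$)
$L = 7978$ ($L = -1065 - -9043 = -1065 + 9043 = 7978$)
$a{\left(D,j \right)} = 1910 + 1611 j$ ($a{\left(D,j \right)} = 1611 j + 1910 = 1910 + 1611 j$)
$\left(-4969006 + a{\left(43,w{\left(-32,5 \right)} \right)}\right) \left(L + 3467499\right) = \left(-4969006 + \left(1910 + 1611 \left(-32\right)\right)\right) \left(7978 + 3467499\right) = \left(-4969006 + \left(1910 - 51552\right)\right) 3475477 = \left(-4969006 - 49642\right) 3475477 = \left(-5018648\right) 3475477 = -17442195695096$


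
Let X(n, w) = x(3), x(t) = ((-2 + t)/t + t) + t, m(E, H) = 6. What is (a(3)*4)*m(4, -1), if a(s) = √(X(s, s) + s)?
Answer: 16*√21 ≈ 73.321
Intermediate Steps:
x(t) = 2*t + (-2 + t)/t (x(t) = ((-2 + t)/t + t) + t = (t + (-2 + t)/t) + t = 2*t + (-2 + t)/t)
X(n, w) = 19/3 (X(n, w) = 1 - 2/3 + 2*3 = 1 - 2*⅓ + 6 = 1 - ⅔ + 6 = 19/3)
a(s) = √(19/3 + s)
(a(3)*4)*m(4, -1) = ((√(57 + 9*3)/3)*4)*6 = ((√(57 + 27)/3)*4)*6 = ((√84/3)*4)*6 = (((2*√21)/3)*4)*6 = ((2*√21/3)*4)*6 = (8*√21/3)*6 = 16*√21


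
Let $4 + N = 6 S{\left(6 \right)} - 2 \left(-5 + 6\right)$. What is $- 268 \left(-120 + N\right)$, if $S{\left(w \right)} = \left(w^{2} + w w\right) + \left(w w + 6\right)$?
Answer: $-149544$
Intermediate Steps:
$S{\left(w \right)} = 6 + 3 w^{2}$ ($S{\left(w \right)} = \left(w^{2} + w^{2}\right) + \left(w^{2} + 6\right) = 2 w^{2} + \left(6 + w^{2}\right) = 6 + 3 w^{2}$)
$N = 678$ ($N = -4 - \left(- 6 \left(6 + 3 \cdot 6^{2}\right) + 2 \left(-5 + 6\right)\right) = -4 + \left(6 \left(6 + 3 \cdot 36\right) - 2\right) = -4 - \left(2 - 6 \left(6 + 108\right)\right) = -4 + \left(6 \cdot 114 - 2\right) = -4 + \left(684 - 2\right) = -4 + 682 = 678$)
$- 268 \left(-120 + N\right) = - 268 \left(-120 + 678\right) = \left(-268\right) 558 = -149544$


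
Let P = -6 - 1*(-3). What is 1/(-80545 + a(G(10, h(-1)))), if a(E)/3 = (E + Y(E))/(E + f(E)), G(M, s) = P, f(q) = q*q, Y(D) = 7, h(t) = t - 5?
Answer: -1/80543 ≈ -1.2416e-5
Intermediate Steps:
h(t) = -5 + t
f(q) = q**2
P = -3 (P = -6 + 3 = -3)
G(M, s) = -3
a(E) = 3*(7 + E)/(E + E**2) (a(E) = 3*((E + 7)/(E + E**2)) = 3*((7 + E)/(E + E**2)) = 3*(7 + E)/(E + E**2))
1/(-80545 + a(G(10, h(-1)))) = 1/(-80545 + 3*(7 - 3)/(-3*(1 - 3))) = 1/(-80545 + 3*(-1/3)*4/(-2)) = 1/(-80545 + 3*(-1/3)*(-1/2)*4) = 1/(-80545 + 2) = 1/(-80543) = -1/80543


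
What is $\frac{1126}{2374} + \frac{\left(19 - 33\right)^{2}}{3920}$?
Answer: $\frac{12447}{23740} \approx 0.52431$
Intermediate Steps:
$\frac{1126}{2374} + \frac{\left(19 - 33\right)^{2}}{3920} = 1126 \cdot \frac{1}{2374} + \left(-14\right)^{2} \cdot \frac{1}{3920} = \frac{563}{1187} + 196 \cdot \frac{1}{3920} = \frac{563}{1187} + \frac{1}{20} = \frac{12447}{23740}$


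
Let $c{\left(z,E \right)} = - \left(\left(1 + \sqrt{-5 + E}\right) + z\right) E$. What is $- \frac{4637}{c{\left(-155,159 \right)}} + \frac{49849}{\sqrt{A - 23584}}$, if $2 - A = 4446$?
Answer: $- \frac{4637}{24327} - \frac{4637 \sqrt{154}}{3746358} - \frac{49849 i \sqrt{143}}{2002} \approx -0.20597 - 297.76 i$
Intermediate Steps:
$A = -4444$ ($A = 2 - 4446 = -4444$)
$c{\left(z,E \right)} = - E \left(1 + z + \sqrt{-5 + E}\right)$ ($c{\left(z,E \right)} = - \left(1 + z + \sqrt{-5 + E}\right) E = - E \left(1 + z + \sqrt{-5 + E}\right)$)
$- \frac{4637}{c{\left(-155,159 \right)}} + \frac{49849}{\sqrt{A - 23584}} = - \frac{4637}{\left(-1\right) 159 \left(1 - 155 + \sqrt{-5 + 159}\right)} + \frac{49849}{\sqrt{-4444 - 23584}} = - \frac{4637}{\left(-1\right) 159 \left(1 - 155 + \sqrt{154}\right)} + \frac{49849}{\sqrt{-28028}} = - \frac{4637}{\left(-1\right) 159 \left(-154 + \sqrt{154}\right)} + \frac{49849}{14 i \sqrt{143}} = - \frac{4637}{24486 - 159 \sqrt{154}} + 49849 \left(- \frac{i \sqrt{143}}{2002}\right) = - \frac{4637}{24486 - 159 \sqrt{154}} - \frac{49849 i \sqrt{143}}{2002}$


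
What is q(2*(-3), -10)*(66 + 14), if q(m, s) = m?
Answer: -480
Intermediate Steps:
q(2*(-3), -10)*(66 + 14) = (2*(-3))*(66 + 14) = -6*80 = -480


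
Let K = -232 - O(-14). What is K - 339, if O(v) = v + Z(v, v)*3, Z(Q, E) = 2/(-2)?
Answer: -554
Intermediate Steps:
Z(Q, E) = -1 (Z(Q, E) = 2*(-½) = -1)
O(v) = -3 + v (O(v) = v - 1*3 = v - 3 = -3 + v)
K = -215 (K = -232 - (-3 - 14) = -232 - 1*(-17) = -232 + 17 = -215)
K - 339 = -215 - 339 = -554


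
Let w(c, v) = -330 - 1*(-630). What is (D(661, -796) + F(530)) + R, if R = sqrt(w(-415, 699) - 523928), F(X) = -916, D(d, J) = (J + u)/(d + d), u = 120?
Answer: -605814/661 + 2*I*sqrt(130907) ≈ -916.51 + 723.62*I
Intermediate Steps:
w(c, v) = 300 (w(c, v) = -330 + 630 = 300)
D(d, J) = (120 + J)/(2*d) (D(d, J) = (J + 120)/(d + d) = (120 + J)/((2*d)) = (120 + J)*(1/(2*d)) = (120 + J)/(2*d))
R = 2*I*sqrt(130907) (R = sqrt(300 - 523928) = sqrt(-523628) = 2*I*sqrt(130907) ≈ 723.62*I)
(D(661, -796) + F(530)) + R = ((1/2)*(120 - 796)/661 - 916) + 2*I*sqrt(130907) = ((1/2)*(1/661)*(-676) - 916) + 2*I*sqrt(130907) = (-338/661 - 916) + 2*I*sqrt(130907) = -605814/661 + 2*I*sqrt(130907)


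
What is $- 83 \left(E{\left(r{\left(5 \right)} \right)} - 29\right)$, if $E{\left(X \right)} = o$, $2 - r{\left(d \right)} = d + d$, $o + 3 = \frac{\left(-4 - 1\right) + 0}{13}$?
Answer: $\frac{34943}{13} \approx 2687.9$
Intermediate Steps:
$o = - \frac{44}{13}$ ($o = -3 + \frac{\left(-4 - 1\right) + 0}{13} = -3 + \left(-5 + 0\right) \frac{1}{13} = -3 - \frac{5}{13} = - \frac{44}{13} \approx -3.3846$)
$r{\left(d \right)} = 2 - 2 d$ ($r{\left(d \right)} = 2 - \left(d + d\right) = 2 - 2 d$)
$E{\left(X \right)} = - \frac{44}{13}$
$- 83 \left(E{\left(r{\left(5 \right)} \right)} - 29\right) = - 83 \left(- \frac{44}{13} - 29\right) = \left(-83\right) \left(- \frac{421}{13}\right) = \frac{34943}{13}$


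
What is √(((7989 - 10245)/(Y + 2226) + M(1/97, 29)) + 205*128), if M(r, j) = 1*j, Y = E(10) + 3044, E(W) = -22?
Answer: √706519462/164 ≈ 162.08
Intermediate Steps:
Y = 3022 (Y = -22 + 3044 = 3022)
M(r, j) = j
√(((7989 - 10245)/(Y + 2226) + M(1/97, 29)) + 205*128) = √(((7989 - 10245)/(3022 + 2226) + 29) + 205*128) = √((-2256/5248 + 29) + 26240) = √((-2256*1/5248 + 29) + 26240) = √((-141/328 + 29) + 26240) = √(9371/328 + 26240) = √(8616091/328) = √706519462/164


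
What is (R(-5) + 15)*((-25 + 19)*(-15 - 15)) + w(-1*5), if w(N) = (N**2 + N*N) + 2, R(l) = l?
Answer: 1852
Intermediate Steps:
w(N) = 2 + 2*N**2 (w(N) = (N**2 + N**2) + 2 = 2*N**2 + 2 = 2 + 2*N**2)
(R(-5) + 15)*((-25 + 19)*(-15 - 15)) + w(-1*5) = (-5 + 15)*((-25 + 19)*(-15 - 15)) + (2 + 2*(-1*5)**2) = 10*(-6*(-30)) + (2 + 2*(-5)**2) = 10*180 + (2 + 2*25) = 1800 + (2 + 50) = 1800 + 52 = 1852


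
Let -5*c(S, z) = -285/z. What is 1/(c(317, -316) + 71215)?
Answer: 316/22503883 ≈ 1.4042e-5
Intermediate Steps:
c(S, z) = 57/z (c(S, z) = -(-57)/z = 57/z)
1/(c(317, -316) + 71215) = 1/(57/(-316) + 71215) = 1/(57*(-1/316) + 71215) = 1/(-57/316 + 71215) = 1/(22503883/316) = 316/22503883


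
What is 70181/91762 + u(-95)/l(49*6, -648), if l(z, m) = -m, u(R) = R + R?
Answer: 7010627/14865444 ≈ 0.47161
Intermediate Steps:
u(R) = 2*R
70181/91762 + u(-95)/l(49*6, -648) = 70181/91762 + (2*(-95))/((-1*(-648))) = 70181*(1/91762) - 190/648 = 70181/91762 - 190*1/648 = 70181/91762 - 95/324 = 7010627/14865444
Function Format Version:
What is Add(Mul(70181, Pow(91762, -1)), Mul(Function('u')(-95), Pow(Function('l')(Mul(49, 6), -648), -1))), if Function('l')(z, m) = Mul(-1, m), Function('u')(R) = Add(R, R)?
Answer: Rational(7010627, 14865444) ≈ 0.47161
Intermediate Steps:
Function('u')(R) = Mul(2, R)
Add(Mul(70181, Pow(91762, -1)), Mul(Function('u')(-95), Pow(Function('l')(Mul(49, 6), -648), -1))) = Add(Mul(70181, Pow(91762, -1)), Mul(Mul(2, -95), Pow(Mul(-1, -648), -1))) = Add(Mul(70181, Rational(1, 91762)), Mul(-190, Pow(648, -1))) = Add(Rational(70181, 91762), Mul(-190, Rational(1, 648))) = Add(Rational(70181, 91762), Rational(-95, 324)) = Rational(7010627, 14865444)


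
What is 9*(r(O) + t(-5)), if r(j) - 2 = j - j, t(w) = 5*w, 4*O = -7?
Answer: -207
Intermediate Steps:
O = -7/4 (O = (¼)*(-7) = -7/4 ≈ -1.7500)
r(j) = 2 (r(j) = 2 + (j - j) = 2 + 0 = 2)
9*(r(O) + t(-5)) = 9*(2 + 5*(-5)) = 9*(2 - 25) = 9*(-23) = -207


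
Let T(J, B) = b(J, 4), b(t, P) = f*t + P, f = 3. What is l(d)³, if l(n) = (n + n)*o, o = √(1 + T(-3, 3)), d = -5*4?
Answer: 512000*I ≈ 5.12e+5*I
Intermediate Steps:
b(t, P) = P + 3*t (b(t, P) = 3*t + P = P + 3*t)
T(J, B) = 4 + 3*J
d = -20
o = 2*I (o = √(1 + (4 + 3*(-3))) = √(1 + (4 - 9)) = √(1 - 5) = √(-4) = 2*I ≈ 2.0*I)
l(n) = 4*I*n (l(n) = (n + n)*(2*I) = (2*n)*(2*I) = 4*I*n)
l(d)³ = (4*I*(-20))³ = (-80*I)³ = 512000*I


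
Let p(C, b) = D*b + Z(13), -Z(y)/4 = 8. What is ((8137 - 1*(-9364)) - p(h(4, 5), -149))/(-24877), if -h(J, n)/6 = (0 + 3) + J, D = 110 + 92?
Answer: -47631/24877 ≈ -1.9147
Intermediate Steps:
Z(y) = -32 (Z(y) = -4*8 = -32)
D = 202
h(J, n) = -18 - 6*J (h(J, n) = -6*((0 + 3) + J) = -6*(3 + J) = -18 - 6*J)
p(C, b) = -32 + 202*b (p(C, b) = 202*b - 32 = -32 + 202*b)
((8137 - 1*(-9364)) - p(h(4, 5), -149))/(-24877) = ((8137 - 1*(-9364)) - (-32 + 202*(-149)))/(-24877) = ((8137 + 9364) - (-32 - 30098))*(-1/24877) = (17501 - 1*(-30130))*(-1/24877) = (17501 + 30130)*(-1/24877) = 47631*(-1/24877) = -47631/24877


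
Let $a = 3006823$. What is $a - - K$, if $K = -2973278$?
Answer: $33545$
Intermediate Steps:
$a - - K = 3006823 - \left(-1\right) \left(-2973278\right) = 3006823 - 2973278 = 33545$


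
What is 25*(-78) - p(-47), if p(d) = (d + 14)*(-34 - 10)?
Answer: -3402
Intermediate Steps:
p(d) = -616 - 44*d (p(d) = (14 + d)*(-44) = -616 - 44*d)
25*(-78) - p(-47) = 25*(-78) - (-616 - 44*(-47)) = -1950 - (-616 + 2068) = -1950 - 1*1452 = -1950 - 1452 = -3402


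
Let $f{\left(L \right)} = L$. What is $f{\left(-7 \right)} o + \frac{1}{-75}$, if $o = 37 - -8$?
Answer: $- \frac{23626}{75} \approx -315.01$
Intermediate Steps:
$o = 45$ ($o = 37 + 8 = 45$)
$f{\left(-7 \right)} o + \frac{1}{-75} = \left(-7\right) 45 + \frac{1}{-75} = -315 - \frac{1}{75} = - \frac{23626}{75}$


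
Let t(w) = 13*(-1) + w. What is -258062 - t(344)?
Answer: -258393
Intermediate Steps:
t(w) = -13 + w
-258062 - t(344) = -258062 - (-13 + 344) = -258062 - 1*331 = -258062 - 331 = -258393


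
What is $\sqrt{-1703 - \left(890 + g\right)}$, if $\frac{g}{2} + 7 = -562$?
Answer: $i \sqrt{1455} \approx 38.144 i$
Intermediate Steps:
$g = -1138$ ($g = -14 + 2 \left(-562\right) = -14 - 1124 = -1138$)
$\sqrt{-1703 - \left(890 + g\right)} = \sqrt{-1703 - -248} = \sqrt{-1703 + \left(-890 + 1138\right)} = \sqrt{-1703 + 248} = \sqrt{-1455} = i \sqrt{1455}$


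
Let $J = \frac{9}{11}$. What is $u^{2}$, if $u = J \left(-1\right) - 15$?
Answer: $\frac{30276}{121} \approx 250.21$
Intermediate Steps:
$J = \frac{9}{11}$ ($J = 9 \cdot \frac{1}{11} = \frac{9}{11} \approx 0.81818$)
$u = - \frac{174}{11}$ ($u = \frac{9}{11} \left(-1\right) - 15 = - \frac{9}{11} - 15 = - \frac{174}{11} \approx -15.818$)
$u^{2} = \left(- \frac{174}{11}\right)^{2} = \frac{30276}{121}$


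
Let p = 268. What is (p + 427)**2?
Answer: 483025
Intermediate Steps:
(p + 427)**2 = (268 + 427)**2 = 695**2 = 483025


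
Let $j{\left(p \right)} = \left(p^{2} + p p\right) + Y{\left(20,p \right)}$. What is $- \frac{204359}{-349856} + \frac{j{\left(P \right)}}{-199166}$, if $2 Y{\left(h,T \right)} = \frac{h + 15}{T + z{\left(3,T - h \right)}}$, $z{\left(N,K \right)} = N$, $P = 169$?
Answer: $\frac{445412373173}{1498107532064} \approx 0.29732$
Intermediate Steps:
$Y{\left(h,T \right)} = \frac{15 + h}{2 \left(3 + T\right)}$ ($Y{\left(h,T \right)} = \frac{\left(h + 15\right) \frac{1}{T + 3}}{2} = \frac{\left(15 + h\right) \frac{1}{3 + T}}{2} = \frac{\frac{1}{3 + T} \left(15 + h\right)}{2} = \frac{15 + h}{2 \left(3 + T\right)}$)
$j{\left(p \right)} = 2 p^{2} + \frac{35}{2 \left(3 + p\right)}$ ($j{\left(p \right)} = \left(p^{2} + p p\right) + \frac{15 + 20}{2 \left(3 + p\right)} = \left(p^{2} + p^{2}\right) + \frac{1}{2} \frac{1}{3 + p} 35 = 2 p^{2} + \frac{35}{2 \left(3 + p\right)}$)
$- \frac{204359}{-349856} + \frac{j{\left(P \right)}}{-199166} = - \frac{204359}{-349856} + \frac{\frac{1}{2} \frac{1}{3 + 169} \left(35 + 4 \cdot 169^{2} \left(3 + 169\right)\right)}{-199166} = \left(-204359\right) \left(- \frac{1}{349856}\right) + \frac{35 + 4 \cdot 28561 \cdot 172}{2 \cdot 172} \left(- \frac{1}{199166}\right) = \frac{204359}{349856} + \frac{1}{2} \cdot \frac{1}{172} \left(35 + 19649968\right) \left(- \frac{1}{199166}\right) = \frac{204359}{349856} + \frac{1}{2} \cdot \frac{1}{172} \cdot 19650003 \left(- \frac{1}{199166}\right) = \frac{204359}{349856} + \frac{19650003}{344} \left(- \frac{1}{199166}\right) = \frac{204359}{349856} - \frac{19650003}{68513104} = \frac{445412373173}{1498107532064}$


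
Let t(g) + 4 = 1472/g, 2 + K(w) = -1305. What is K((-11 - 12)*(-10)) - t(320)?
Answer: -6538/5 ≈ -1307.6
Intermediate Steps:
K(w) = -1307 (K(w) = -2 - 1305 = -1307)
t(g) = -4 + 1472/g
K((-11 - 12)*(-10)) - t(320) = -1307 - (-4 + 1472/320) = -1307 - (-4 + 1472*(1/320)) = -1307 - (-4 + 23/5) = -1307 - 1*⅗ = -1307 - ⅗ = -6538/5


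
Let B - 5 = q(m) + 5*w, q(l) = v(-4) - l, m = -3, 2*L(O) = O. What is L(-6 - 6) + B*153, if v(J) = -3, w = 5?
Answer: 4584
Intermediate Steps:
L(O) = O/2
q(l) = -3 - l
B = 30 (B = 5 + ((-3 - 1*(-3)) + 5*5) = 5 + ((-3 + 3) + 25) = 5 + (0 + 25) = 5 + 25 = 30)
L(-6 - 6) + B*153 = (-6 - 6)/2 + 30*153 = (½)*(-12) + 4590 = -6 + 4590 = 4584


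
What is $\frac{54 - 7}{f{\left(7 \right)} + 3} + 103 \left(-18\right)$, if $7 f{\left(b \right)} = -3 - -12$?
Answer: $- \frac{55291}{30} \approx -1843.0$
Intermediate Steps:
$f{\left(b \right)} = \frac{9}{7}$ ($f{\left(b \right)} = \frac{-3 - -12}{7} = \frac{-3 + 12}{7} = \frac{1}{7} \cdot 9 = \frac{9}{7}$)
$\frac{54 - 7}{f{\left(7 \right)} + 3} + 103 \left(-18\right) = \frac{54 - 7}{\frac{9}{7} + 3} + 103 \left(-18\right) = \frac{47}{\frac{30}{7}} - 1854 = 47 \cdot \frac{7}{30} - 1854 = \frac{329}{30} - 1854 = - \frac{55291}{30}$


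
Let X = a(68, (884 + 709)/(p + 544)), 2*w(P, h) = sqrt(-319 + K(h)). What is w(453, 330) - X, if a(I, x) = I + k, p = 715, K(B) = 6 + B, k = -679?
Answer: 611 + sqrt(17)/2 ≈ 613.06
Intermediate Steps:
a(I, x) = -679 + I (a(I, x) = I - 679 = -679 + I)
w(P, h) = sqrt(-313 + h)/2 (w(P, h) = sqrt(-319 + (6 + h))/2 = sqrt(-313 + h)/2)
X = -611 (X = -679 + 68 = -611)
w(453, 330) - X = sqrt(-313 + 330)/2 - 1*(-611) = sqrt(17)/2 + 611 = 611 + sqrt(17)/2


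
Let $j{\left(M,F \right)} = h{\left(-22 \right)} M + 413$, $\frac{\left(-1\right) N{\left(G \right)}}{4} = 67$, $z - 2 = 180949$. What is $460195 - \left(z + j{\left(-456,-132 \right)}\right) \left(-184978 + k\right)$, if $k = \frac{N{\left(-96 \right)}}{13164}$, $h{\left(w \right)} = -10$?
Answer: $\frac{113185104229205}{3291} \approx 3.4392 \cdot 10^{10}$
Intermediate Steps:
$z = 180951$ ($z = 2 + 180949 = 180951$)
$N{\left(G \right)} = -268$ ($N{\left(G \right)} = \left(-4\right) 67 = -268$)
$k = - \frac{67}{3291}$ ($k = - \frac{268}{13164} = \left(-268\right) \frac{1}{13164} = - \frac{67}{3291} \approx -0.020359$)
$j{\left(M,F \right)} = 413 - 10 M$ ($j{\left(M,F \right)} = - 10 M + 413 = 413 - 10 M$)
$460195 - \left(z + j{\left(-456,-132 \right)}\right) \left(-184978 + k\right) = 460195 - \left(180951 + \left(413 - -4560\right)\right) \left(-184978 - \frac{67}{3291}\right) = 460195 - \left(180951 + \left(413 + 4560\right)\right) \left(- \frac{608762665}{3291}\right) = 460195 - \left(180951 + 4973\right) \left(- \frac{608762665}{3291}\right) = 460195 - 185924 \left(- \frac{608762665}{3291}\right) = 460195 - - \frac{113183589727460}{3291} = 460195 + \frac{113183589727460}{3291} = \frac{113185104229205}{3291}$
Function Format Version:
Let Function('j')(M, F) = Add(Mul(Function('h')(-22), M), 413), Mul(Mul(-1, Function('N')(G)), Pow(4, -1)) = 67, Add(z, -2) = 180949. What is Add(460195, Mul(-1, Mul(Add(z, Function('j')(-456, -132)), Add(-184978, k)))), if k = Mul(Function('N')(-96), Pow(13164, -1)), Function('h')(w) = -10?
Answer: Rational(113185104229205, 3291) ≈ 3.4392e+10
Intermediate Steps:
z = 180951 (z = Add(2, 180949) = 180951)
Function('N')(G) = -268 (Function('N')(G) = Mul(-4, 67) = -268)
k = Rational(-67, 3291) (k = Mul(-268, Pow(13164, -1)) = Mul(-268, Rational(1, 13164)) = Rational(-67, 3291) ≈ -0.020359)
Function('j')(M, F) = Add(413, Mul(-10, M)) (Function('j')(M, F) = Add(Mul(-10, M), 413) = Add(413, Mul(-10, M)))
Add(460195, Mul(-1, Mul(Add(z, Function('j')(-456, -132)), Add(-184978, k)))) = Add(460195, Mul(-1, Mul(Add(180951, Add(413, Mul(-10, -456))), Add(-184978, Rational(-67, 3291))))) = Add(460195, Mul(-1, Mul(Add(180951, Add(413, 4560)), Rational(-608762665, 3291)))) = Add(460195, Mul(-1, Mul(Add(180951, 4973), Rational(-608762665, 3291)))) = Add(460195, Mul(-1, Mul(185924, Rational(-608762665, 3291)))) = Add(460195, Mul(-1, Rational(-113183589727460, 3291))) = Add(460195, Rational(113183589727460, 3291)) = Rational(113185104229205, 3291)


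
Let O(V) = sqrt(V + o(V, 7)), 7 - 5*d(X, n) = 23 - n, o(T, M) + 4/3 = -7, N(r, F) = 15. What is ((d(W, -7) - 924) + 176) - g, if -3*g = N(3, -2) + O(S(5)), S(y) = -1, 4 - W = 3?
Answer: -3738/5 + 2*I*sqrt(21)/9 ≈ -747.6 + 1.0184*I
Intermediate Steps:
W = 1 (W = 4 - 1*3 = 4 - 3 = 1)
o(T, M) = -25/3 (o(T, M) = -4/3 - 7 = -25/3)
d(X, n) = -16/5 + n/5 (d(X, n) = 7/5 - (23 - n)/5 = 7/5 + (-23/5 + n/5) = -16/5 + n/5)
O(V) = sqrt(-25/3 + V) (O(V) = sqrt(V - 25/3) = sqrt(-25/3 + V))
g = -5 - 2*I*sqrt(21)/9 (g = -(15 + sqrt(-75 + 9*(-1))/3)/3 = -(15 + sqrt(-75 - 9)/3)/3 = -(15 + sqrt(-84)/3)/3 = -(15 + (2*I*sqrt(21))/3)/3 = -(15 + 2*I*sqrt(21)/3)/3 = -5 - 2*I*sqrt(21)/9 ≈ -5.0 - 1.0184*I)
((d(W, -7) - 924) + 176) - g = (((-16/5 + (1/5)*(-7)) - 924) + 176) - (-5 - 2*I*sqrt(21)/9) = (((-16/5 - 7/5) - 924) + 176) + (5 + 2*I*sqrt(21)/9) = ((-23/5 - 924) + 176) + (5 + 2*I*sqrt(21)/9) = (-4643/5 + 176) + (5 + 2*I*sqrt(21)/9) = -3763/5 + (5 + 2*I*sqrt(21)/9) = -3738/5 + 2*I*sqrt(21)/9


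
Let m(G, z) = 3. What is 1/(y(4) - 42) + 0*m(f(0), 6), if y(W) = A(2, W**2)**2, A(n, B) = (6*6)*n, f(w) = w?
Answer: 1/5142 ≈ 0.00019448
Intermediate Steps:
A(n, B) = 36*n
y(W) = 5184 (y(W) = (36*2)**2 = 72**2 = 5184)
1/(y(4) - 42) + 0*m(f(0), 6) = 1/(5184 - 42) + 0*3 = 1/5142 + 0 = 1/5142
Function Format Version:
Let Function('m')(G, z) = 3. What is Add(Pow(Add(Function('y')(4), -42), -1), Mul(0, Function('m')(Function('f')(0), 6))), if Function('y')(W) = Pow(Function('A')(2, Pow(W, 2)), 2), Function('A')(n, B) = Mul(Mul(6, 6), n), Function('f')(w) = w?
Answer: Rational(1, 5142) ≈ 0.00019448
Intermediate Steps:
Function('A')(n, B) = Mul(36, n)
Function('y')(W) = 5184 (Function('y')(W) = Pow(Mul(36, 2), 2) = Pow(72, 2) = 5184)
Add(Pow(Add(Function('y')(4), -42), -1), Mul(0, Function('m')(Function('f')(0), 6))) = Add(Pow(Add(5184, -42), -1), Mul(0, 3)) = Add(Pow(5142, -1), 0) = Add(Rational(1, 5142), 0) = Rational(1, 5142)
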